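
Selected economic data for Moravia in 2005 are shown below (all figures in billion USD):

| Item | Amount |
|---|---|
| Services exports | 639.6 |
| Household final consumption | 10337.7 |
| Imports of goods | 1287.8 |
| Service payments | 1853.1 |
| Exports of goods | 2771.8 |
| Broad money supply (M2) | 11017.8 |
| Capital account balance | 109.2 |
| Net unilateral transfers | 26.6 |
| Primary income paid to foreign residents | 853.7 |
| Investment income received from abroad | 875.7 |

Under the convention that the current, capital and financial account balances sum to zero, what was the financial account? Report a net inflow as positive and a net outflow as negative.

Goods balance = 2771.8 - 1287.8 = 1484.0
Services balance = 639.6 - 1853.1 = -1213.5
Trade balance (goods + services) = 1484.0 + (-1213.5) = 270.5
Net primary income = 875.7 - 853.7 = 22.0
Net secondary income = 26.6
Current account = 270.5 + 22.0 + 26.6 = 319.1
Financial account = -(319.1 + 109.2) = -428.3

-428.3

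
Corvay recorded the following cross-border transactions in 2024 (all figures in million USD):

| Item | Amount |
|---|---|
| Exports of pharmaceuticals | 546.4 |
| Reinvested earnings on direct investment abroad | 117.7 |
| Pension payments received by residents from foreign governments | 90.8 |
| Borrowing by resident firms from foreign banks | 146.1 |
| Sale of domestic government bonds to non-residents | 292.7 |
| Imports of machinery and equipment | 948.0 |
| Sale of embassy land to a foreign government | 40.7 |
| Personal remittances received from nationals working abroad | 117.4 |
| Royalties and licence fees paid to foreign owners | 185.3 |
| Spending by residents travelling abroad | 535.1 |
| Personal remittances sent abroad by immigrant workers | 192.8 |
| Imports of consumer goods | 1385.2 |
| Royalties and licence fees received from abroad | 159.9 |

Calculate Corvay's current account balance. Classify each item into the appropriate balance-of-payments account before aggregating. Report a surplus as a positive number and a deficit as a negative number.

Goods: -948.0 + 546.4 - 1385.2 = -1786.8
Services: 159.9 - 185.3 - 535.1 = -560.5
Primary income: 117.7
Secondary income: 117.4 + 90.8 - 192.8 = 15.4
Current account = (-1786.8) + (-560.5) + 117.7 + 15.4 = -2214.2
(Excluded from the current account — financial account: borrowing by resident firms from foreign banks 146.1, sale of domestic government bonds to non-residents 292.7; capital account: sale of embassy land to a foreign government 40.7.)

-2214.2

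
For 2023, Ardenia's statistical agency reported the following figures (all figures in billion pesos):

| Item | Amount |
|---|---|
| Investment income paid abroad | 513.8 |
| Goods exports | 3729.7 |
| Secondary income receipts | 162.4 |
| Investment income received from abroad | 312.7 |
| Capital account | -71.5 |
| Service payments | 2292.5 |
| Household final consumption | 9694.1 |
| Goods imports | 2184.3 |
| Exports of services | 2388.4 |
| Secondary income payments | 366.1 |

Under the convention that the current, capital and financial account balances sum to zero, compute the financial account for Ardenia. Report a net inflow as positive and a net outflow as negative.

-1165.0

Goods balance = 3729.7 - 2184.3 = 1545.4
Services balance = 2388.4 - 2292.5 = 95.9
Trade balance (goods + services) = 1545.4 + 95.9 = 1641.3
Net primary income = 312.7 - 513.8 = -201.1
Net secondary income = 162.4 - 366.1 = -203.7
Current account = 1641.3 + (-201.1) + (-203.7) = 1236.5
Financial account = -(1236.5 + (-71.5)) = -1165.0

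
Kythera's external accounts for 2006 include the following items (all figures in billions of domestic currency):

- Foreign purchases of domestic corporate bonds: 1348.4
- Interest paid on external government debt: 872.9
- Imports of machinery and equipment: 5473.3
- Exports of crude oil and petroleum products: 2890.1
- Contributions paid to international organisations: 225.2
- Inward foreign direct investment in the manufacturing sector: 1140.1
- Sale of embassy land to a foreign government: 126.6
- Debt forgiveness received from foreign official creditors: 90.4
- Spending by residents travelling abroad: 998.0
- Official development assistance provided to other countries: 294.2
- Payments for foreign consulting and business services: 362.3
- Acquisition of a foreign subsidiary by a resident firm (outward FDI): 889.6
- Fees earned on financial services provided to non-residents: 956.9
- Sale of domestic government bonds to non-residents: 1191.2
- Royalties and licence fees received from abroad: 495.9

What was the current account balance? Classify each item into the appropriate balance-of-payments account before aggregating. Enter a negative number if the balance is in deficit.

Goods: 2890.1 - 5473.3 = -2583.2
Services: 956.9 - 998.0 + 495.9 - 362.3 = 92.5
Primary income: -872.9
Secondary income: -225.2 - 294.2 = -519.4
Current account = (-2583.2) + 92.5 + (-872.9) + (-519.4) = -3883.0
(Excluded from the current account — financial account: foreign purchases of domestic corporate bonds 1348.4, inward foreign direct investment in the manufacturing sector 1140.1, acquisition of a foreign subsidiary by a resident firm (outward FDI) 889.6, sale of domestic government bonds to non-residents 1191.2; capital account: sale of embassy land to a foreign government 126.6, debt forgiveness received from foreign official creditors 90.4.)

-3883.0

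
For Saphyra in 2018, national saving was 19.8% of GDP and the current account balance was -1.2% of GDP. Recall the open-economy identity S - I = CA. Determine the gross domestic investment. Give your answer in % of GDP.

21.0

I = S - CA = 19.8 - (-1.2) = 21.0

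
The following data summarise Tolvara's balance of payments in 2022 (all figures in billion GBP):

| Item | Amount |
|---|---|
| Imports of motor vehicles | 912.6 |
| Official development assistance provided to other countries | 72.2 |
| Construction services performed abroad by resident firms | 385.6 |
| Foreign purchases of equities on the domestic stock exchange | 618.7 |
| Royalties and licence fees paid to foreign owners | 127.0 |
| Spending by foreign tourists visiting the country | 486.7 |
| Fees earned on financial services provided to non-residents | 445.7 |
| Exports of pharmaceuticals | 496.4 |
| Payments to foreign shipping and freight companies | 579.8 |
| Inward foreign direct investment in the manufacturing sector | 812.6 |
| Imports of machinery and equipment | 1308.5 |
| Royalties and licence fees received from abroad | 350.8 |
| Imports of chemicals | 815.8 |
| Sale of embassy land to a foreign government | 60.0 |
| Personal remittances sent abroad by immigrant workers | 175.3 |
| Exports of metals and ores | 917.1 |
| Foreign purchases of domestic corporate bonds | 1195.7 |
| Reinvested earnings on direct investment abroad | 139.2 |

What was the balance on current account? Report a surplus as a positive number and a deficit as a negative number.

Goods: 496.4 + 917.1 - 815.8 - 912.6 - 1308.5 = -1623.4
Services: 445.7 - 127.0 - 579.8 + 385.6 + 486.7 + 350.8 = 962.0
Primary income: 139.2
Secondary income: -72.2 - 175.3 = -247.5
Current account = (-1623.4) + 962.0 + 139.2 + (-247.5) = -769.7
(Excluded from the current account — financial account: foreign purchases of equities on the domestic stock exchange 618.7, inward foreign direct investment in the manufacturing sector 812.6, foreign purchases of domestic corporate bonds 1195.7; capital account: sale of embassy land to a foreign government 60.0.)

-769.7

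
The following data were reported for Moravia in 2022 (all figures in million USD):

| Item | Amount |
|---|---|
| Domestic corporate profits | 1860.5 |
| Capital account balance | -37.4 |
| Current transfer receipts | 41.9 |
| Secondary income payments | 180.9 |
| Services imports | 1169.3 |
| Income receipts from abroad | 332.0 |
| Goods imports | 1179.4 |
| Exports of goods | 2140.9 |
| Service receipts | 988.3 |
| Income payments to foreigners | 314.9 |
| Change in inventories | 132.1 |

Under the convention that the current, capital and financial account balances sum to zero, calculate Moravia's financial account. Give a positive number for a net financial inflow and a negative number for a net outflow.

Goods balance = 2140.9 - 1179.4 = 961.5
Services balance = 988.3 - 1169.3 = -181.0
Trade balance (goods + services) = 961.5 + (-181.0) = 780.5
Net primary income = 332.0 - 314.9 = 17.1
Net secondary income = 41.9 - 180.9 = -139.0
Current account = 780.5 + 17.1 + (-139.0) = 658.6
Financial account = -(658.6 + (-37.4)) = -621.2

-621.2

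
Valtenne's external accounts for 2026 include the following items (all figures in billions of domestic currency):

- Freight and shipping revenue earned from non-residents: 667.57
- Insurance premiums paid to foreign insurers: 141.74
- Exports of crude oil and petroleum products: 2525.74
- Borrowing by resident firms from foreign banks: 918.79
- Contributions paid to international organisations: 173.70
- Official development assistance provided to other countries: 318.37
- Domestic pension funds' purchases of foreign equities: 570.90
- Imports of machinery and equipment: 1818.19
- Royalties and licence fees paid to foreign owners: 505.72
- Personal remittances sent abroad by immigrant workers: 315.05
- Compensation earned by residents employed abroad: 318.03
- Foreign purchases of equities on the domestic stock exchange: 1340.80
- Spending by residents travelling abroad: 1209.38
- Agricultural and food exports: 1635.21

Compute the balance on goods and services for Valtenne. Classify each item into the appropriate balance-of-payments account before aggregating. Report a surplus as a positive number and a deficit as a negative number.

Goods: 1635.21 + 2525.74 - 1818.19 = 2342.76
Services: -505.72 - 1209.38 - 141.74 + 667.57 = -1189.27
Trade balance = 2342.76 + (-1189.27) = 1153.49
(Excluded from the trade balance — financial account: borrowing by resident firms from foreign banks 918.79, domestic pension funds' purchases of foreign equities 570.90, foreign purchases of equities on the domestic stock exchange 1340.80; secondary income: contributions paid to international organisations 173.70, official development assistance provided to other countries 318.37, personal remittances sent abroad by immigrant workers 315.05; primary income: compensation earned by residents employed abroad 318.03.)

1153.49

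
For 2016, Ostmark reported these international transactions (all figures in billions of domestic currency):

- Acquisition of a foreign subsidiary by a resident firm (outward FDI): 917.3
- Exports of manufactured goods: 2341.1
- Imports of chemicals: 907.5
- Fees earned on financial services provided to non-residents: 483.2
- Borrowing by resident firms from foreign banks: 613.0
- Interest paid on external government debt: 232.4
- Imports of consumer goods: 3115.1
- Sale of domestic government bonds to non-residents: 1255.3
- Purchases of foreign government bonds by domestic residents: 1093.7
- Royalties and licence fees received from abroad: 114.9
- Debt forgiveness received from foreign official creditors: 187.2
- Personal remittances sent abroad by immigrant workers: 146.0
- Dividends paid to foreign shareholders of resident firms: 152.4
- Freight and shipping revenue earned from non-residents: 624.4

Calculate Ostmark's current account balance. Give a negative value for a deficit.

-989.8

Goods: -907.5 - 3115.1 + 2341.1 = -1681.5
Services: 114.9 + 624.4 + 483.2 = 1222.5
Primary income: -232.4 - 152.4 = -384.8
Secondary income: -146.0
Current account = (-1681.5) + 1222.5 + (-384.8) + (-146.0) = -989.8
(Excluded from the current account — financial account: acquisition of a foreign subsidiary by a resident firm (outward FDI) 917.3, borrowing by resident firms from foreign banks 613.0, sale of domestic government bonds to non-residents 1255.3, purchases of foreign government bonds by domestic residents 1093.7; capital account: debt forgiveness received from foreign official creditors 187.2.)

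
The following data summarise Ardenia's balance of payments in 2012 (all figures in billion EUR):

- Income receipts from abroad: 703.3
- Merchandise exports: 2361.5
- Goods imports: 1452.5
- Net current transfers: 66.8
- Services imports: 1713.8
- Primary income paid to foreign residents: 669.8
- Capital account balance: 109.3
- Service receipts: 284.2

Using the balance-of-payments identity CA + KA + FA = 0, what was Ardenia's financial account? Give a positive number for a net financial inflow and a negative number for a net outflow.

311.0

Goods balance = 2361.5 - 1452.5 = 909.0
Services balance = 284.2 - 1713.8 = -1429.6
Trade balance (goods + services) = 909.0 + (-1429.6) = -520.6
Net primary income = 703.3 - 669.8 = 33.5
Net secondary income = 66.8
Current account = -520.6 + 33.5 + 66.8 = -420.3
Financial account = -(-420.3 + 109.3) = 311.0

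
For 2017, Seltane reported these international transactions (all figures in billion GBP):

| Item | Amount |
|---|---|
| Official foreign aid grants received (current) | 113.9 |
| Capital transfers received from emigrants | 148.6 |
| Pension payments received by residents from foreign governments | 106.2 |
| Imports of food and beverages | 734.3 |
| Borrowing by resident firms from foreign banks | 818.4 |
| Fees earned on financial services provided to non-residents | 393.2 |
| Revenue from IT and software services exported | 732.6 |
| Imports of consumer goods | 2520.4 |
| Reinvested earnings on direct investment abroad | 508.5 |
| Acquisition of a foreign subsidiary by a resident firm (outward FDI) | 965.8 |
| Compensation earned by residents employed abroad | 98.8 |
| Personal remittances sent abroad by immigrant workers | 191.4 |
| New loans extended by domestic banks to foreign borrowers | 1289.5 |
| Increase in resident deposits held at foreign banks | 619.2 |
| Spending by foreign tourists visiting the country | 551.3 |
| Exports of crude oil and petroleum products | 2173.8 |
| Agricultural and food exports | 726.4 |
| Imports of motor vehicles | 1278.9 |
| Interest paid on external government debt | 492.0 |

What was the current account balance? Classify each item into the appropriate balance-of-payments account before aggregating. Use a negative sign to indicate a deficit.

187.7

Goods: -734.3 - 1278.9 + 2173.8 - 2520.4 + 726.4 = -1633.4
Services: 393.2 + 551.3 + 732.6 = 1677.1
Primary income: -492.0 + 508.5 + 98.8 = 115.3
Secondary income: 113.9 - 191.4 + 106.2 = 28.7
Current account = (-1633.4) + 1677.1 + 115.3 + 28.7 = 187.7
(Excluded from the current account — capital account: capital transfers received from emigrants 148.6; financial account: borrowing by resident firms from foreign banks 818.4, acquisition of a foreign subsidiary by a resident firm (outward FDI) 965.8, new loans extended by domestic banks to foreign borrowers 1289.5, increase in resident deposits held at foreign banks 619.2.)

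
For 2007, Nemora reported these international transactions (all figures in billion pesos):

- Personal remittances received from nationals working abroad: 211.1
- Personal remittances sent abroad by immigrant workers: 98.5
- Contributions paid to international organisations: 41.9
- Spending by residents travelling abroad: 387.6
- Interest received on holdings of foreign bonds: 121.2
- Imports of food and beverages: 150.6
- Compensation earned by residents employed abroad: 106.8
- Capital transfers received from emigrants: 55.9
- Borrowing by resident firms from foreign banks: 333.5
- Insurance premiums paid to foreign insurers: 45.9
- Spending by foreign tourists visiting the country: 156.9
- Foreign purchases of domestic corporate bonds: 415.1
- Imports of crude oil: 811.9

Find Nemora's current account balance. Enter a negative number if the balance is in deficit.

-940.4

Goods: -811.9 - 150.6 = -962.5
Services: 156.9 - 45.9 - 387.6 = -276.6
Primary income: 106.8 + 121.2 = 228.0
Secondary income: -41.9 - 98.5 + 211.1 = 70.7
Current account = (-962.5) + (-276.6) + 228.0 + 70.7 = -940.4
(Excluded from the current account — capital account: capital transfers received from emigrants 55.9; financial account: borrowing by resident firms from foreign banks 333.5, foreign purchases of domestic corporate bonds 415.1.)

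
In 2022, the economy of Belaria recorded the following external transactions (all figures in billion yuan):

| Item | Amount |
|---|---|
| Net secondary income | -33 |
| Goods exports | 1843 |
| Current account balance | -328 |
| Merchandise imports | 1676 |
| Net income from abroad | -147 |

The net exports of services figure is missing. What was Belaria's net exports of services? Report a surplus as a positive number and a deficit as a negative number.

Current account = goods balance + services balance + net primary income + net secondary income
Sum of the known components = -13
Net exports of services = CA - (known components) = -328 - (-13) = -315

-315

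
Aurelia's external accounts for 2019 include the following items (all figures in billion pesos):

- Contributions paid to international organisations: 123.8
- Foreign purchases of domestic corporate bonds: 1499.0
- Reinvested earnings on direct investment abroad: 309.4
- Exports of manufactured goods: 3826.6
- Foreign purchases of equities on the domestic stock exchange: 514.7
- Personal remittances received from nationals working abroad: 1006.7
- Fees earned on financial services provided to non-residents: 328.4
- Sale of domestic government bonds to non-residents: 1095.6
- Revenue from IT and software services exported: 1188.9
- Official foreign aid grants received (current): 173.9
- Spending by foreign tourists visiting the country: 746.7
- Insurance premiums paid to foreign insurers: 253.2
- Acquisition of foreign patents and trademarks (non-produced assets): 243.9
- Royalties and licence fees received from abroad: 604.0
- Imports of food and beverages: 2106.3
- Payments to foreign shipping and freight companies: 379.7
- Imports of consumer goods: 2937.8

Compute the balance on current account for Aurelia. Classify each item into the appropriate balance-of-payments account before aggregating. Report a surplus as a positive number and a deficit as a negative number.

2383.8

Goods: 3826.6 - 2106.3 - 2937.8 = -1217.5
Services: 1188.9 - 253.2 + 604.0 - 379.7 + 746.7 + 328.4 = 2235.1
Primary income: 309.4
Secondary income: 1006.7 - 123.8 + 173.9 = 1056.8
Current account = (-1217.5) + 2235.1 + 309.4 + 1056.8 = 2383.8
(Excluded from the current account — financial account: foreign purchases of domestic corporate bonds 1499.0, foreign purchases of equities on the domestic stock exchange 514.7, sale of domestic government bonds to non-residents 1095.6; capital account: acquisition of foreign patents and trademarks (non-produced assets) 243.9.)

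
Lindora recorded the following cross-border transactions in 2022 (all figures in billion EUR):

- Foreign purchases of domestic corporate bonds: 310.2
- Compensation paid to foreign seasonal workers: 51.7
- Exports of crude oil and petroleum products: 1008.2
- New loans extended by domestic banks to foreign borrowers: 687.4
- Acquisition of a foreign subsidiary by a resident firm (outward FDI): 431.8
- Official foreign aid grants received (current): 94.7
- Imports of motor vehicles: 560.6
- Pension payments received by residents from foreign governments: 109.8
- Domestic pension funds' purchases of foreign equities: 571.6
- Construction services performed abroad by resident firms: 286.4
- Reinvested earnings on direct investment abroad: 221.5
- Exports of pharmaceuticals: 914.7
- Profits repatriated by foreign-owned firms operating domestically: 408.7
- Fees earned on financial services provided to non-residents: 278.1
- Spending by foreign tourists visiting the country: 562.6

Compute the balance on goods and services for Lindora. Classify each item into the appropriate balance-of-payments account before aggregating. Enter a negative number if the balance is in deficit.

Goods: 914.7 + 1008.2 - 560.6 = 1362.3
Services: 562.6 + 286.4 + 278.1 = 1127.1
Trade balance = 1362.3 + 1127.1 = 2489.4
(Excluded from the trade balance — financial account: foreign purchases of domestic corporate bonds 310.2, new loans extended by domestic banks to foreign borrowers 687.4, acquisition of a foreign subsidiary by a resident firm (outward FDI) 431.8, domestic pension funds' purchases of foreign equities 571.6; primary income: compensation paid to foreign seasonal workers 51.7, reinvested earnings on direct investment abroad 221.5, profits repatriated by foreign-owned firms operating domestically 408.7; secondary income: official foreign aid grants received (current) 94.7, pension payments received by residents from foreign governments 109.8.)

2489.4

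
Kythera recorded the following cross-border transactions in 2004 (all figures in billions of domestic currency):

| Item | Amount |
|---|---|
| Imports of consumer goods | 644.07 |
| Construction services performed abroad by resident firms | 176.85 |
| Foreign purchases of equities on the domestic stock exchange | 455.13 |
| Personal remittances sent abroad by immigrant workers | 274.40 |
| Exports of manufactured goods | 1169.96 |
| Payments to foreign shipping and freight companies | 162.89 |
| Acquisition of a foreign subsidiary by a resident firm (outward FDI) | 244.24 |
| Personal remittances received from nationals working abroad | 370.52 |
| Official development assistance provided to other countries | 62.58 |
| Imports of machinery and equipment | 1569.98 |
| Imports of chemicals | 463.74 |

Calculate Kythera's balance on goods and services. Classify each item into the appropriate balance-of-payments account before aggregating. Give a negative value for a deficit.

Goods: -644.07 + 1169.96 - 463.74 - 1569.98 = -1507.83
Services: 176.85 - 162.89 = 13.96
Trade balance = -1507.83 + 13.96 = -1493.87
(Excluded from the trade balance — financial account: foreign purchases of equities on the domestic stock exchange 455.13, acquisition of a foreign subsidiary by a resident firm (outward FDI) 244.24; secondary income: personal remittances sent abroad by immigrant workers 274.40, personal remittances received from nationals working abroad 370.52, official development assistance provided to other countries 62.58.)

-1493.87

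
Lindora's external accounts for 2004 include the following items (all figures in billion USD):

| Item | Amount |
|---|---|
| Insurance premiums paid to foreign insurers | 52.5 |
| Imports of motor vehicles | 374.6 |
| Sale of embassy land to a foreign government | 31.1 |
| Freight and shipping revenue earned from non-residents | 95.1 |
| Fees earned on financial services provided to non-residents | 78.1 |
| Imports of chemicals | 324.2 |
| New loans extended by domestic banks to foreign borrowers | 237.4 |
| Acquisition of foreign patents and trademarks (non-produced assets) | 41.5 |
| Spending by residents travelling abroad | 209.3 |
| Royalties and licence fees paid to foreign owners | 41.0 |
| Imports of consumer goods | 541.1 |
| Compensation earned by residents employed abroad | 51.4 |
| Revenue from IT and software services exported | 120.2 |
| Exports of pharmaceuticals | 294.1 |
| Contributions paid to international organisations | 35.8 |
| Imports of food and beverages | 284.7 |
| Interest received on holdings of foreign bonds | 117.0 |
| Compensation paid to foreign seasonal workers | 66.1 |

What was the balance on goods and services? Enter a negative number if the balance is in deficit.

Goods: -374.6 + 294.1 - 324.2 - 284.7 - 541.1 = -1230.5
Services: 95.1 + 78.1 - 52.5 - 41.0 - 209.3 + 120.2 = -9.4
Trade balance = -1230.5 + (-9.4) = -1239.9
(Excluded from the trade balance — capital account: sale of embassy land to a foreign government 31.1, acquisition of foreign patents and trademarks (non-produced assets) 41.5; financial account: new loans extended by domestic banks to foreign borrowers 237.4; primary income: compensation earned by residents employed abroad 51.4, interest received on holdings of foreign bonds 117.0, compensation paid to foreign seasonal workers 66.1; secondary income: contributions paid to international organisations 35.8.)

-1239.9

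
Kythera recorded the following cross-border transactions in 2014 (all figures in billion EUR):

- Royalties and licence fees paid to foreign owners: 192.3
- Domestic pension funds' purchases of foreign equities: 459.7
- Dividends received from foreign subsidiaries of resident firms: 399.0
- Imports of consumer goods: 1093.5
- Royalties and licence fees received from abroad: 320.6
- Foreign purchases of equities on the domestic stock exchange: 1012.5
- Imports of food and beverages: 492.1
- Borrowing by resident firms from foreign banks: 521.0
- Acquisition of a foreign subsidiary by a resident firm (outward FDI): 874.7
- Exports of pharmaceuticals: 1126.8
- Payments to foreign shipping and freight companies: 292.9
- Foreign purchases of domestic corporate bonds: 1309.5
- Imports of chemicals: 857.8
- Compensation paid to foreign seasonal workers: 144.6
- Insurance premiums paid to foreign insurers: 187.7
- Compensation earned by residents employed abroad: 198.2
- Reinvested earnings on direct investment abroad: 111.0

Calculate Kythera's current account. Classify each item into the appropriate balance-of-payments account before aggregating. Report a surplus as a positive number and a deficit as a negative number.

-1105.3

Goods: -492.1 + 1126.8 - 857.8 - 1093.5 = -1316.6
Services: 320.6 - 192.3 - 292.9 - 187.7 = -352.3
Primary income: 111.0 + 399.0 - 144.6 + 198.2 = 563.6
Current account = (-1316.6) + (-352.3) + 563.6 = -1105.3
(Excluded from the current account — financial account: domestic pension funds' purchases of foreign equities 459.7, foreign purchases of equities on the domestic stock exchange 1012.5, borrowing by resident firms from foreign banks 521.0, acquisition of a foreign subsidiary by a resident firm (outward FDI) 874.7, foreign purchases of domestic corporate bonds 1309.5.)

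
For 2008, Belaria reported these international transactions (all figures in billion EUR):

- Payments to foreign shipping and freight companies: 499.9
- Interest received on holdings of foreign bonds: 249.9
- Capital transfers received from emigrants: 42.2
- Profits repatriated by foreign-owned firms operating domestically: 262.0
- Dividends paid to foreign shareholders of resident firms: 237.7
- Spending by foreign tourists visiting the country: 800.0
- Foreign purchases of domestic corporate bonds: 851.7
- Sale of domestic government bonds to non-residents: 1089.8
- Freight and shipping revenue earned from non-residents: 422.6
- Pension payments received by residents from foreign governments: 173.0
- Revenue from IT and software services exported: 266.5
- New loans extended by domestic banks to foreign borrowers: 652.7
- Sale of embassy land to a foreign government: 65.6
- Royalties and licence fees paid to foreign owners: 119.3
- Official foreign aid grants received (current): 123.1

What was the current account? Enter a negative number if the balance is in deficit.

916.2

Services: 266.5 - 119.3 + 422.6 - 499.9 + 800.0 = 869.9
Primary income: -237.7 - 262.0 + 249.9 = -249.8
Secondary income: 173.0 + 123.1 = 296.1
Current account = 869.9 + (-249.8) + 296.1 = 916.2
(Excluded from the current account — capital account: capital transfers received from emigrants 42.2, sale of embassy land to a foreign government 65.6; financial account: foreign purchases of domestic corporate bonds 851.7, sale of domestic government bonds to non-residents 1089.8, new loans extended by domestic banks to foreign borrowers 652.7.)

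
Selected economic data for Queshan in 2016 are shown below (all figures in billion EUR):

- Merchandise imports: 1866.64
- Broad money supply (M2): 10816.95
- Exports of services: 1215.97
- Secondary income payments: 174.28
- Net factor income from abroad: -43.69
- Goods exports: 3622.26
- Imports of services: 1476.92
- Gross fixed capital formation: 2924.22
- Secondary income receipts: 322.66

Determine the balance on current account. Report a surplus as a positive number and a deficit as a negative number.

Goods balance = 3622.26 - 1866.64 = 1755.62
Services balance = 1215.97 - 1476.92 = -260.95
Trade balance (goods + services) = 1755.62 + (-260.95) = 1494.67
Net primary income = -43.69
Net secondary income = 322.66 - 174.28 = 148.38
Current account = 1494.67 + (-43.69) + 148.38 = 1599.36

1599.36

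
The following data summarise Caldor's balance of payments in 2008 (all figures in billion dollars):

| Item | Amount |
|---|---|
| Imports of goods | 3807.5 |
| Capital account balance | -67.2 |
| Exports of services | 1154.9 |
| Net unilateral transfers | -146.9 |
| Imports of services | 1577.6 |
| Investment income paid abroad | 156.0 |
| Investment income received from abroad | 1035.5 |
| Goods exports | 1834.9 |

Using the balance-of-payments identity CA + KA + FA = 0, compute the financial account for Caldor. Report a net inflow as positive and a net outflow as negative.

Goods balance = 1834.9 - 3807.5 = -1972.6
Services balance = 1154.9 - 1577.6 = -422.7
Trade balance (goods + services) = -1972.6 + (-422.7) = -2395.3
Net primary income = 1035.5 - 156.0 = 879.5
Net secondary income = -146.9
Current account = -2395.3 + 879.5 + (-146.9) = -1662.7
Financial account = -(-1662.7 + (-67.2)) = 1729.9

1729.9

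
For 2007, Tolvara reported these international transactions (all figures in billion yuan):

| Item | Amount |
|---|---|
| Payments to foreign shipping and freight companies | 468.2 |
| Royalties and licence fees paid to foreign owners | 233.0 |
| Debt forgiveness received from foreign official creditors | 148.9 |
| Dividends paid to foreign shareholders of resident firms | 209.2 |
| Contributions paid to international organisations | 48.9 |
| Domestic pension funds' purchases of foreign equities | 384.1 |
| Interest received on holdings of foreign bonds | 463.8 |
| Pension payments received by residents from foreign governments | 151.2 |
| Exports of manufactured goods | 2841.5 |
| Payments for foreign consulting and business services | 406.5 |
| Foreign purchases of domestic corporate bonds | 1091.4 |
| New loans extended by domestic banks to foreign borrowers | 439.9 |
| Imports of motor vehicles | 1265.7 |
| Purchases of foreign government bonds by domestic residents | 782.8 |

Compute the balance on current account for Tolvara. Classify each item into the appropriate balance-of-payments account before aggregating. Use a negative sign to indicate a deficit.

Goods: -1265.7 + 2841.5 = 1575.8
Services: -406.5 - 468.2 - 233.0 = -1107.7
Primary income: 463.8 - 209.2 = 254.6
Secondary income: -48.9 + 151.2 = 102.3
Current account = 1575.8 + (-1107.7) + 254.6 + 102.3 = 825.0
(Excluded from the current account — capital account: debt forgiveness received from foreign official creditors 148.9; financial account: domestic pension funds' purchases of foreign equities 384.1, foreign purchases of domestic corporate bonds 1091.4, new loans extended by domestic banks to foreign borrowers 439.9, purchases of foreign government bonds by domestic residents 782.8.)

825.0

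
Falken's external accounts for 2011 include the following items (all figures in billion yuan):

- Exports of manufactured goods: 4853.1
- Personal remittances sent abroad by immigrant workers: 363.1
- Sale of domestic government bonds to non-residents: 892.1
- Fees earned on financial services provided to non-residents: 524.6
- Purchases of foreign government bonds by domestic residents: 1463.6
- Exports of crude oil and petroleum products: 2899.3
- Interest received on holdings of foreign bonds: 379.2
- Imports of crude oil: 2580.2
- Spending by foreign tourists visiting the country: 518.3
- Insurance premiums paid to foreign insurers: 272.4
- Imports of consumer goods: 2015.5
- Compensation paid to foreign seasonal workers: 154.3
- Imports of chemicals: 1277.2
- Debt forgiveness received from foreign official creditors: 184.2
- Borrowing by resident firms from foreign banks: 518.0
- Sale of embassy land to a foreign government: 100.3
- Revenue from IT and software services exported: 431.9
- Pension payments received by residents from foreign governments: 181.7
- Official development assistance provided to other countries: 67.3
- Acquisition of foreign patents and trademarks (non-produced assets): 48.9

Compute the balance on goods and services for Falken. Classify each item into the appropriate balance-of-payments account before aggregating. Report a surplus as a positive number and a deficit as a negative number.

3081.9

Goods: 4853.1 - 2580.2 - 1277.2 - 2015.5 + 2899.3 = 1879.5
Services: -272.4 + 518.3 + 431.9 + 524.6 = 1202.4
Trade balance = 1879.5 + 1202.4 = 3081.9
(Excluded from the trade balance — secondary income: personal remittances sent abroad by immigrant workers 363.1, pension payments received by residents from foreign governments 181.7, official development assistance provided to other countries 67.3; financial account: sale of domestic government bonds to non-residents 892.1, purchases of foreign government bonds by domestic residents 1463.6, borrowing by resident firms from foreign banks 518.0; primary income: interest received on holdings of foreign bonds 379.2, compensation paid to foreign seasonal workers 154.3; capital account: debt forgiveness received from foreign official creditors 184.2, sale of embassy land to a foreign government 100.3, acquisition of foreign patents and trademarks (non-produced assets) 48.9.)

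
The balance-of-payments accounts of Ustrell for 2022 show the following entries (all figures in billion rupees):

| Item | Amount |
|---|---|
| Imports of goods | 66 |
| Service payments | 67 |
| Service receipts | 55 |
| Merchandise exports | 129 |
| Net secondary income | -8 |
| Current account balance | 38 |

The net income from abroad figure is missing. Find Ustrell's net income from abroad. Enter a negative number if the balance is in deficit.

Current account = goods balance + services balance + net primary income + net secondary income
Sum of the known components = 43
Net income from abroad = CA - (known components) = 38 - 43 = -5

-5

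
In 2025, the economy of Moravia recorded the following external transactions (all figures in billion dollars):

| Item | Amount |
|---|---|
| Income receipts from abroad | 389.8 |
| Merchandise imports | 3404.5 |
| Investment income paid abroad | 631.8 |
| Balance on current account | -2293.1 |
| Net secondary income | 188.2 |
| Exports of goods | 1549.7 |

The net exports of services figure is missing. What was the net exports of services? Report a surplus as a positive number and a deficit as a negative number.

Current account = goods balance + services balance + net primary income + net secondary income
Sum of the known components = -1908.6
Net exports of services = CA - (known components) = -2293.1 - (-1908.6) = -384.5

-384.5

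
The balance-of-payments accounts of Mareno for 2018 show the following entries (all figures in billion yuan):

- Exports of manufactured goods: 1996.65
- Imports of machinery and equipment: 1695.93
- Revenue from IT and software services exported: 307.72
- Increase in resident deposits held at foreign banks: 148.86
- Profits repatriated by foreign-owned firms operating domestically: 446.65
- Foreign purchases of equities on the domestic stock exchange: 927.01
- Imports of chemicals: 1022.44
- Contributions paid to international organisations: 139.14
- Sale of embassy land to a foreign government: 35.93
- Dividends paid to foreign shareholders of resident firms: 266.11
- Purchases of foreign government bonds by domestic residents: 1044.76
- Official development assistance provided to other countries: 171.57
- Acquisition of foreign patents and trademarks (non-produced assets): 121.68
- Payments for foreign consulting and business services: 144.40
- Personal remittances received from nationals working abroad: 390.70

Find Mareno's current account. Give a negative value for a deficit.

-1191.17

Goods: -1022.44 - 1695.93 + 1996.65 = -721.72
Services: -144.40 + 307.72 = 163.32
Primary income: -446.65 - 266.11 = -712.76
Secondary income: -171.57 + 390.70 - 139.14 = 79.99
Current account = (-721.72) + 163.32 + (-712.76) + 79.99 = -1191.17
(Excluded from the current account — financial account: increase in resident deposits held at foreign banks 148.86, foreign purchases of equities on the domestic stock exchange 927.01, purchases of foreign government bonds by domestic residents 1044.76; capital account: sale of embassy land to a foreign government 35.93, acquisition of foreign patents and trademarks (non-produced assets) 121.68.)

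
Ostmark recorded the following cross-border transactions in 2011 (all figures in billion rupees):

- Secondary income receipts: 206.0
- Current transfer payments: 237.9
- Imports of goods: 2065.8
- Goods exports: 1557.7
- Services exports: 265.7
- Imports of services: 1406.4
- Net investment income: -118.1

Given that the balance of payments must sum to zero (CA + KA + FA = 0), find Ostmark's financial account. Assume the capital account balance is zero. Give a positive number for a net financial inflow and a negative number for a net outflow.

1798.8

Goods balance = 1557.7 - 2065.8 = -508.1
Services balance = 265.7 - 1406.4 = -1140.7
Trade balance (goods + services) = -508.1 + (-1140.7) = -1648.8
Net primary income = -118.1
Net secondary income = 206.0 - 237.9 = -31.9
Current account = -1648.8 + (-118.1) + (-31.9) = -1798.8
Financial account = -(-1798.8) = 1798.8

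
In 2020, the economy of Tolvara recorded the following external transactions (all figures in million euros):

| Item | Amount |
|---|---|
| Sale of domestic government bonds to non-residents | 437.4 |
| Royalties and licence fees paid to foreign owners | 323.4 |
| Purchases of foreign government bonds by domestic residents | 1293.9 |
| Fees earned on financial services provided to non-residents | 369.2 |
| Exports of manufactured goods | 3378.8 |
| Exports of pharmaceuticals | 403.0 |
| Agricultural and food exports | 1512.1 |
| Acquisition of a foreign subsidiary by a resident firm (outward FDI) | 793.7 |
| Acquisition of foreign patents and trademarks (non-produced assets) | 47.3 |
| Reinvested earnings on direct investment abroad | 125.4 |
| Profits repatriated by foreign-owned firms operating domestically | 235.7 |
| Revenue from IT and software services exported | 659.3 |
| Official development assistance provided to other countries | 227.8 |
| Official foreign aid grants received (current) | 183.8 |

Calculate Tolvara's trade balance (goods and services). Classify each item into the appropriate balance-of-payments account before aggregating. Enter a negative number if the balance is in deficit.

5999.0

Goods: 1512.1 + 403.0 + 3378.8 = 5293.9
Services: 369.2 - 323.4 + 659.3 = 705.1
Trade balance = 5293.9 + 705.1 = 5999.0
(Excluded from the trade balance — financial account: sale of domestic government bonds to non-residents 437.4, purchases of foreign government bonds by domestic residents 1293.9, acquisition of a foreign subsidiary by a resident firm (outward FDI) 793.7; capital account: acquisition of foreign patents and trademarks (non-produced assets) 47.3; primary income: reinvested earnings on direct investment abroad 125.4, profits repatriated by foreign-owned firms operating domestically 235.7; secondary income: official development assistance provided to other countries 227.8, official foreign aid grants received (current) 183.8.)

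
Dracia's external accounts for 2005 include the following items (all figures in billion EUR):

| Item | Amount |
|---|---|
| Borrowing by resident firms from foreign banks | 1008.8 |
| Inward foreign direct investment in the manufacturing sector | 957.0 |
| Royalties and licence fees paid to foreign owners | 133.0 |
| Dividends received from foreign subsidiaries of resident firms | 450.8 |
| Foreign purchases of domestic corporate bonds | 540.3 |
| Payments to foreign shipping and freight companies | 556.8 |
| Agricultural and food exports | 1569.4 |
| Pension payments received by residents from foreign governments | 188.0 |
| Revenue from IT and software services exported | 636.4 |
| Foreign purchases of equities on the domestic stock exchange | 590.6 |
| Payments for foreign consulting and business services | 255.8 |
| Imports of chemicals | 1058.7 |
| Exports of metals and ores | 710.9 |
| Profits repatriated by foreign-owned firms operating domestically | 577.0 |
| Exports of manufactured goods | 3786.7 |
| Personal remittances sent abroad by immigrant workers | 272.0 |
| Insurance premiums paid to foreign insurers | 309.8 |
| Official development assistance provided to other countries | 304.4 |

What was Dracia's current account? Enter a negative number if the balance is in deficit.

Goods: 3786.7 + 1569.4 - 1058.7 + 710.9 = 5008.3
Services: -309.8 + 636.4 - 133.0 - 556.8 - 255.8 = -619.0
Primary income: -577.0 + 450.8 = -126.2
Secondary income: -272.0 + 188.0 - 304.4 = -388.4
Current account = 5008.3 + (-619.0) + (-126.2) + (-388.4) = 3874.7
(Excluded from the current account — financial account: borrowing by resident firms from foreign banks 1008.8, inward foreign direct investment in the manufacturing sector 957.0, foreign purchases of domestic corporate bonds 540.3, foreign purchases of equities on the domestic stock exchange 590.6.)

3874.7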